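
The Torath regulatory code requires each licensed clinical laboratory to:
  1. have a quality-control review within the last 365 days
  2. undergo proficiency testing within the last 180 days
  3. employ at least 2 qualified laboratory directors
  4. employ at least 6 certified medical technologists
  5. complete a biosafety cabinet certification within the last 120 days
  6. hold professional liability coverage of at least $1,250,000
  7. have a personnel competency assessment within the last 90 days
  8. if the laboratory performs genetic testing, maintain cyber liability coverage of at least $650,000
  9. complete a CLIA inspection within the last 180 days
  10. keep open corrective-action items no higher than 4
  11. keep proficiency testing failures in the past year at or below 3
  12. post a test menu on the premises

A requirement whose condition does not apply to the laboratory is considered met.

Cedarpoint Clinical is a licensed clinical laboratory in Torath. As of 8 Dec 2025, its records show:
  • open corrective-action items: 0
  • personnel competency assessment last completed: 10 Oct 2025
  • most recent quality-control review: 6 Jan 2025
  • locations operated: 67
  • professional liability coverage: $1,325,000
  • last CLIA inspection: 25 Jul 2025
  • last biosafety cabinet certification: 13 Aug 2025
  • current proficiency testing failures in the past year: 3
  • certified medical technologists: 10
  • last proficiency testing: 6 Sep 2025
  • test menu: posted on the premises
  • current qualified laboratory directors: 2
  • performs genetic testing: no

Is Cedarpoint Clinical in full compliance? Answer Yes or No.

1. quality-control review 336 days ago vs limit 365 → met
2. proficiency testing 93 days ago vs limit 180 → met
3. qualified laboratory directors 2 ≥ 2 → met
4. certified medical technologists 10 ≥ 6 → met
5. biosafety cabinet certification 117 days ago vs limit 120 → met
6. professional liability coverage $1,325,000 ≥ $1,250,000 → met
7. personnel competency assessment 59 days ago vs limit 90 → met
8. condition 'performs genetic testing' does not hold → requirement n/a → met
9. CLIA inspection 136 days ago vs limit 180 → met
10. open corrective-action items 0 ≤ 4 → met
11. proficiency testing failures in the past year 3 ≤ 3 → met
12. test menu present → met
All met.

Yes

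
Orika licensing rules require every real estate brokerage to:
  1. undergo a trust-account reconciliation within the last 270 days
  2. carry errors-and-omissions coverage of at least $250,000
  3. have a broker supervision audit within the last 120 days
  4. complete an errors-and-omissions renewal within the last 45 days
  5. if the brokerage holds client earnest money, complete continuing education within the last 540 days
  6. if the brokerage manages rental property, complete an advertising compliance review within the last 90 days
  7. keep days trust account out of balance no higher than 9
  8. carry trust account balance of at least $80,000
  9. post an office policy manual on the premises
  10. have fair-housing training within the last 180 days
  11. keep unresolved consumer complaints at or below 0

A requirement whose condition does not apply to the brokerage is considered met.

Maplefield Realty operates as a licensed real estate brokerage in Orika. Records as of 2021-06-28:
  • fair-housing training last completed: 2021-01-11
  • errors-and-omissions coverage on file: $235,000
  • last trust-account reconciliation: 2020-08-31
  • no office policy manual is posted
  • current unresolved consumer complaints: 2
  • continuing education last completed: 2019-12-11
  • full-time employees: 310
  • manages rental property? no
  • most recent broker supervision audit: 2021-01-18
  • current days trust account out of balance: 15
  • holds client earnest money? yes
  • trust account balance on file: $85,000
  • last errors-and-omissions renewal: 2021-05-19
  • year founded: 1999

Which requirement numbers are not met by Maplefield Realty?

1, 2, 3, 5, 7, 9, 11

1. trust-account reconciliation 301 days ago vs limit 270 → not met
2. errors-and-omissions coverage $235,000 < $250,000 → not met
3. broker supervision audit 161 days ago vs limit 120 → not met
4. errors-and-omissions renewal 40 days ago vs limit 45 → met
5. condition 'holds client earnest money' holds; continuing education 565 days ago vs limit 540 → not met
6. condition 'manages rental property' does not hold → requirement n/a → met
7. days trust account out of balance 15 > 9 → not met
8. trust account balance $85,000 ≥ $80,000 → met
9. office policy manual absent → not met
10. fair-housing training 168 days ago vs limit 180 → met
11. unresolved consumer complaints 2 > 0 → not met
Not met: 1, 2, 3, 5, 7, 9, 11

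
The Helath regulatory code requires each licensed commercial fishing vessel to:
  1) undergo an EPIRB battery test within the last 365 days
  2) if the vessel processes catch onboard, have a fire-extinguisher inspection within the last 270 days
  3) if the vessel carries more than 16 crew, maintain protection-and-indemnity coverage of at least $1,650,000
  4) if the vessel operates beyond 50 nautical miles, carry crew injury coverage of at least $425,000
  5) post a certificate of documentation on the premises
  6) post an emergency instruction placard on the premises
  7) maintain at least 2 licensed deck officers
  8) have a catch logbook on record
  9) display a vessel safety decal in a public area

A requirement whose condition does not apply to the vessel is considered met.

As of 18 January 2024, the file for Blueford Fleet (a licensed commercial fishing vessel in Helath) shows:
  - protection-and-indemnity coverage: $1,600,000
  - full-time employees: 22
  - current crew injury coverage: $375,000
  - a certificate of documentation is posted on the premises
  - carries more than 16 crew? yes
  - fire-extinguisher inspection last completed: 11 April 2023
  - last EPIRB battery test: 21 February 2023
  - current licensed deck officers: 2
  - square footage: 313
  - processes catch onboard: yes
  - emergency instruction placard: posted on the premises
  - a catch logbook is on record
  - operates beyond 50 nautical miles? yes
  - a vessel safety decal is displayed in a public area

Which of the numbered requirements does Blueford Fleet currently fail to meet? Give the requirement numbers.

1. EPIRB battery test 331 days ago vs limit 365 → met
2. condition 'processes catch onboard' holds; fire-extinguisher inspection 282 days ago vs limit 270 → not met
3. condition 'carries more than 16 crew' holds; protection-and-indemnity coverage $1,600,000 < $1,650,000 → not met
4. condition 'operates beyond 50 nautical miles' holds; crew injury coverage $375,000 < $425,000 → not met
5. certificate of documentation present → met
6. emergency instruction placard present → met
7. licensed deck officers 2 ≥ 2 → met
8. catch logbook present → met
9. vessel safety decal present → met
Not met: 2, 3, 4

2, 3, 4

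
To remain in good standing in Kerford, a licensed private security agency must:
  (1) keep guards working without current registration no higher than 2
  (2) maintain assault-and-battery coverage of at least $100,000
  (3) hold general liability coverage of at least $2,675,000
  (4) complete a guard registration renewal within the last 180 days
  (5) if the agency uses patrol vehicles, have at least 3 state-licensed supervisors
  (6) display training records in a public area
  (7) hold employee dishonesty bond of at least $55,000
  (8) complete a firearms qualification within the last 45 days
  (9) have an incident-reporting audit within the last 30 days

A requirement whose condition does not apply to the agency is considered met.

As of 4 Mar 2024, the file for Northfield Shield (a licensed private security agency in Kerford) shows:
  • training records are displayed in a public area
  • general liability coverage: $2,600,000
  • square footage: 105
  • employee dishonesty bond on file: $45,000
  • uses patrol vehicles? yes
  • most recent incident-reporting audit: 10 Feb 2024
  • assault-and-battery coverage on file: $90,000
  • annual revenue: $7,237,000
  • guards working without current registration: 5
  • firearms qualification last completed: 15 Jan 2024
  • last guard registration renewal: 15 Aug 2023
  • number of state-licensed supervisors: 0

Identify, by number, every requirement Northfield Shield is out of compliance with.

1. guards working without current registration 5 > 2 → not met
2. assault-and-battery coverage $90,000 < $100,000 → not met
3. general liability coverage $2,600,000 < $2,675,000 → not met
4. guard registration renewal 202 days ago vs limit 180 → not met
5. condition 'uses patrol vehicles' holds; state-licensed supervisors 0 < 3 → not met
6. training records present → met
7. employee dishonesty bond $45,000 < $55,000 → not met
8. firearms qualification 49 days ago vs limit 45 → not met
9. incident-reporting audit 23 days ago vs limit 30 → met
Not met: 1, 2, 3, 4, 5, 7, 8

1, 2, 3, 4, 5, 7, 8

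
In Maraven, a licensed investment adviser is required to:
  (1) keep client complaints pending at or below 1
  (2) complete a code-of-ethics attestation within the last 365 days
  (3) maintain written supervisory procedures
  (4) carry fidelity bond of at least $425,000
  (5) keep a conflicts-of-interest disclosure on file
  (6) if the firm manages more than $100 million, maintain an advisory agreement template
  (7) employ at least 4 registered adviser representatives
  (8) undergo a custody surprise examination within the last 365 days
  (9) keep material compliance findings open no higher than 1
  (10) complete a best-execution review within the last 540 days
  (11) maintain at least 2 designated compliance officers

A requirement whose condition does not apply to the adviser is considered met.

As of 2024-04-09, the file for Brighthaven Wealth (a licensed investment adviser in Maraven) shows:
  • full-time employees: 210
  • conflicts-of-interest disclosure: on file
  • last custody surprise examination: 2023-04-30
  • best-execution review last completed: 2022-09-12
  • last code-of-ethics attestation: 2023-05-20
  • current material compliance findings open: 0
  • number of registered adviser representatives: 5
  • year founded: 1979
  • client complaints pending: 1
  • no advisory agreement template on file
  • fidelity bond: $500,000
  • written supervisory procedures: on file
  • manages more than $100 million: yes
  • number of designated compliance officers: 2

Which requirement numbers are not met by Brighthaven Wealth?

6, 10

1. client complaints pending 1 ≤ 1 → met
2. code-of-ethics attestation 325 days ago vs limit 365 → met
3. written supervisory procedures present → met
4. fidelity bond $500,000 ≥ $425,000 → met
5. conflicts-of-interest disclosure present → met
6. condition 'manages more than $100 million' holds; advisory agreement template absent → not met
7. registered adviser representatives 5 ≥ 4 → met
8. custody surprise examination 345 days ago vs limit 365 → met
9. material compliance findings open 0 ≤ 1 → met
10. best-execution review 575 days ago vs limit 540 → not met
11. designated compliance officers 2 ≥ 2 → met
Not met: 6, 10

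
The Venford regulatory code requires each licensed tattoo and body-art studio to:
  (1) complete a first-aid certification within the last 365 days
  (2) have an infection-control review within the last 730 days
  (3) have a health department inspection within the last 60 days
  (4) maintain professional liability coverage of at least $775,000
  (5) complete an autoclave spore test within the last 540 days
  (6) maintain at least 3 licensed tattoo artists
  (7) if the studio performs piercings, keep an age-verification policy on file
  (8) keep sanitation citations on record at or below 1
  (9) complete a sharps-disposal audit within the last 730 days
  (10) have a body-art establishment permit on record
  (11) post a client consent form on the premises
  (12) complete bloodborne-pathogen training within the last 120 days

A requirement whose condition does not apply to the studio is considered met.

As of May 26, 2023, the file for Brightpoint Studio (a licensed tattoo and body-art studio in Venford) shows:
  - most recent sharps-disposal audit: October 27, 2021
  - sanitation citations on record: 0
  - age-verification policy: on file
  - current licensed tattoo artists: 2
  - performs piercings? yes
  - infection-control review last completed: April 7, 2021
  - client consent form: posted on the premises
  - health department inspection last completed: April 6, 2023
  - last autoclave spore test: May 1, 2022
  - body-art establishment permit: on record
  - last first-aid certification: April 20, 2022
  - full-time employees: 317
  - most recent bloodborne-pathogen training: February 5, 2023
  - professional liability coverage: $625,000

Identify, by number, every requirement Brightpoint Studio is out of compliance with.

1, 2, 4, 6

1. first-aid certification 401 days ago vs limit 365 → not met
2. infection-control review 779 days ago vs limit 730 → not met
3. health department inspection 50 days ago vs limit 60 → met
4. professional liability coverage $625,000 < $775,000 → not met
5. autoclave spore test 390 days ago vs limit 540 → met
6. licensed tattoo artists 2 < 3 → not met
7. condition 'performs piercings' holds; age-verification policy present → met
8. sanitation citations on record 0 ≤ 1 → met
9. sharps-disposal audit 576 days ago vs limit 730 → met
10. body-art establishment permit present → met
11. client consent form present → met
12. bloodborne-pathogen training 110 days ago vs limit 120 → met
Not met: 1, 2, 4, 6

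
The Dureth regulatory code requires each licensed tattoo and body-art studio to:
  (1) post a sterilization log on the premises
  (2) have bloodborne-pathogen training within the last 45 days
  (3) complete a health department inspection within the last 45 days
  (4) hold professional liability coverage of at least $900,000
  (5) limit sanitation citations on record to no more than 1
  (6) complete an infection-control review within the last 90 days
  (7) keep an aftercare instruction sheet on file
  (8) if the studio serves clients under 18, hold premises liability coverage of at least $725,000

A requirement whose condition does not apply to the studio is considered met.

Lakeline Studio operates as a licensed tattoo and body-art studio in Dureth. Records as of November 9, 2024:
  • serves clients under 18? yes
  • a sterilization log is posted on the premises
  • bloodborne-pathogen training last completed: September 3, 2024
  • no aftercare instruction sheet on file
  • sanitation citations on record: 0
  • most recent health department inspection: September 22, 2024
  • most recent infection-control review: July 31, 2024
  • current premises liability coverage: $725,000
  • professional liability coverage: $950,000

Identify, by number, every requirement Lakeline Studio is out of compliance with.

2, 3, 6, 7

1. sterilization log present → met
2. bloodborne-pathogen training 67 days ago vs limit 45 → not met
3. health department inspection 48 days ago vs limit 45 → not met
4. professional liability coverage $950,000 ≥ $900,000 → met
5. sanitation citations on record 0 ≤ 1 → met
6. infection-control review 101 days ago vs limit 90 → not met
7. aftercare instruction sheet absent → not met
8. condition 'serves clients under 18' holds; premises liability coverage $725,000 ≥ $725,000 → met
Not met: 2, 3, 6, 7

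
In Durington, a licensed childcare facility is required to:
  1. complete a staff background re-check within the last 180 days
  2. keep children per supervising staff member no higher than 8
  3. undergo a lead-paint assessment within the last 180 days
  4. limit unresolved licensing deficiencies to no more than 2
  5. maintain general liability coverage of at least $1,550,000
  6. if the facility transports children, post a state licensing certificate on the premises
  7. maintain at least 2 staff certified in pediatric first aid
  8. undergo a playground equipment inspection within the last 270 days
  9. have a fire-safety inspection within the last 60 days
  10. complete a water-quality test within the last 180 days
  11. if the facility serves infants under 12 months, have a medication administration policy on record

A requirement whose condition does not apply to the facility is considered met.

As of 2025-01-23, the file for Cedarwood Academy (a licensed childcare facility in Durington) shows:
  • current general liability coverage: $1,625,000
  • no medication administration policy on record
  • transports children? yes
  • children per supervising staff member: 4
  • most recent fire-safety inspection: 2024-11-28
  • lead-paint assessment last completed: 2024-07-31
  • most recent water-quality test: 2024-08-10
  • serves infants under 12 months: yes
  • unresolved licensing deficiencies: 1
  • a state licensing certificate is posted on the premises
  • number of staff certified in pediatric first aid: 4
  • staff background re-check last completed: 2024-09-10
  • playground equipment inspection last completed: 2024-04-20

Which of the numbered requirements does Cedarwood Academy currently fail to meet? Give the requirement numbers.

1. staff background re-check 135 days ago vs limit 180 → met
2. children per supervising staff member 4 ≤ 8 → met
3. lead-paint assessment 176 days ago vs limit 180 → met
4. unresolved licensing deficiencies 1 ≤ 2 → met
5. general liability coverage $1,625,000 ≥ $1,550,000 → met
6. condition 'transports children' holds; state licensing certificate present → met
7. staff certified in pediatric first aid 4 ≥ 2 → met
8. playground equipment inspection 278 days ago vs limit 270 → not met
9. fire-safety inspection 56 days ago vs limit 60 → met
10. water-quality test 166 days ago vs limit 180 → met
11. condition 'serves infants under 12 months' holds; medication administration policy absent → not met
Not met: 8, 11

8, 11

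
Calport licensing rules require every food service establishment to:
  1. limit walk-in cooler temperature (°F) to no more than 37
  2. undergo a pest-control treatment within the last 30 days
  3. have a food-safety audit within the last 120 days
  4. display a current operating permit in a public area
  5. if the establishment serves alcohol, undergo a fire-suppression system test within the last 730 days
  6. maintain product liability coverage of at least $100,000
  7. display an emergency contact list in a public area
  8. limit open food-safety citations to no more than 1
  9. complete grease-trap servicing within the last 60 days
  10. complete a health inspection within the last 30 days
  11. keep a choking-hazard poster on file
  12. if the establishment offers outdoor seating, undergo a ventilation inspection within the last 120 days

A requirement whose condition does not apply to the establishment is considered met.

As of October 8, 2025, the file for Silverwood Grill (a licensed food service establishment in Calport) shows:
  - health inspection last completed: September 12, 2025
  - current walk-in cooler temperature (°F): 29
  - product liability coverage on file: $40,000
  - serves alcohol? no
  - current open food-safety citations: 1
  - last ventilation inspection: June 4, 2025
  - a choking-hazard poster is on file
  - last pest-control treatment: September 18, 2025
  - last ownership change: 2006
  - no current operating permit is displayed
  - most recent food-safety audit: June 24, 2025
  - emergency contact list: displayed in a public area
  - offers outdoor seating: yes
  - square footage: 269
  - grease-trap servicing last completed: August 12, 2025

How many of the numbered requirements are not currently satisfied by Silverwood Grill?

3

1. walk-in cooler temperature (°F) 29 ≤ 37 → met
2. pest-control treatment 20 days ago vs limit 30 → met
3. food-safety audit 106 days ago vs limit 120 → met
4. current operating permit absent → not met
5. condition 'serves alcohol' does not hold → requirement n/a → met
6. product liability coverage $40,000 < $100,000 → not met
7. emergency contact list present → met
8. open food-safety citations 1 ≤ 1 → met
9. grease-trap servicing 57 days ago vs limit 60 → met
10. health inspection 26 days ago vs limit 30 → met
11. choking-hazard poster present → met
12. condition 'offers outdoor seating' holds; ventilation inspection 126 days ago vs limit 120 → not met
Not met: 3 of 12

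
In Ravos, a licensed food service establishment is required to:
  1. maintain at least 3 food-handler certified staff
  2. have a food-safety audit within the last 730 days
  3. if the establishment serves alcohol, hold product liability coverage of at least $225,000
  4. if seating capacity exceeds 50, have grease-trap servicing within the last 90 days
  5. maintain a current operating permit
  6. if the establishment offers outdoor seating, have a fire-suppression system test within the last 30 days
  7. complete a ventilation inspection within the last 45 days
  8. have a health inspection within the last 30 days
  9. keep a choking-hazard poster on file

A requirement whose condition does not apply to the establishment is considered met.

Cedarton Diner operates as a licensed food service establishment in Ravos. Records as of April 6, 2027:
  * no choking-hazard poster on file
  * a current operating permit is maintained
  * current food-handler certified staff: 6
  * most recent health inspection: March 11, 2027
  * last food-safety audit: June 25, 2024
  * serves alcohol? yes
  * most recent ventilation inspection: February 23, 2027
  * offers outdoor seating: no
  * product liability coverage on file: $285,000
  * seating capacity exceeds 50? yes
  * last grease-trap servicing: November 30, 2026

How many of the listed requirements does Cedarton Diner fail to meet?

3

1. food-handler certified staff 6 ≥ 3 → met
2. food-safety audit 1015 days ago vs limit 730 → not met
3. condition 'serves alcohol' holds; product liability coverage $285,000 ≥ $225,000 → met
4. condition 'seating capacity exceeds 50' holds; grease-trap servicing 127 days ago vs limit 90 → not met
5. current operating permit present → met
6. condition 'offers outdoor seating' does not hold → requirement n/a → met
7. ventilation inspection 42 days ago vs limit 45 → met
8. health inspection 26 days ago vs limit 30 → met
9. choking-hazard poster absent → not met
Not met: 3 of 9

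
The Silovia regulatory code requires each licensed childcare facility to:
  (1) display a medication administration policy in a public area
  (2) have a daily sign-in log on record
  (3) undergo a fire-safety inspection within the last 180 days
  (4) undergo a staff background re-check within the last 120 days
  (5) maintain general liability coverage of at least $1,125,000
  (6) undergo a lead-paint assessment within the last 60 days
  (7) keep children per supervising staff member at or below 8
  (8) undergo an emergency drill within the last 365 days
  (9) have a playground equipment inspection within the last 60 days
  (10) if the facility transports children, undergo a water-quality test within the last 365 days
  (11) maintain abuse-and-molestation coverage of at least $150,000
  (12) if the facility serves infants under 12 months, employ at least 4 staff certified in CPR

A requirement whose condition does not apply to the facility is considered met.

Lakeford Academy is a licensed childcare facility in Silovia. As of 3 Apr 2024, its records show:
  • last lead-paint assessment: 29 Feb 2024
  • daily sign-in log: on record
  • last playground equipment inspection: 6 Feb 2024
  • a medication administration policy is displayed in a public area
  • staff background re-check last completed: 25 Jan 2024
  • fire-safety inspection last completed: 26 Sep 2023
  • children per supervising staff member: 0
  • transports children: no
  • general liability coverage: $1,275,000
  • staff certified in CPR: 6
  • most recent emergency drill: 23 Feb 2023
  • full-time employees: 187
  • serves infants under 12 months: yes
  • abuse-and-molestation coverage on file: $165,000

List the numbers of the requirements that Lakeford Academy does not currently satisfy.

1. medication administration policy present → met
2. daily sign-in log present → met
3. fire-safety inspection 190 days ago vs limit 180 → not met
4. staff background re-check 69 days ago vs limit 120 → met
5. general liability coverage $1,275,000 ≥ $1,125,000 → met
6. lead-paint assessment 34 days ago vs limit 60 → met
7. children per supervising staff member 0 ≤ 8 → met
8. emergency drill 405 days ago vs limit 365 → not met
9. playground equipment inspection 57 days ago vs limit 60 → met
10. condition 'transports children' does not hold → requirement n/a → met
11. abuse-and-molestation coverage $165,000 ≥ $150,000 → met
12. condition 'serves infants under 12 months' holds; staff certified in CPR 6 ≥ 4 → met
Not met: 3, 8

3, 8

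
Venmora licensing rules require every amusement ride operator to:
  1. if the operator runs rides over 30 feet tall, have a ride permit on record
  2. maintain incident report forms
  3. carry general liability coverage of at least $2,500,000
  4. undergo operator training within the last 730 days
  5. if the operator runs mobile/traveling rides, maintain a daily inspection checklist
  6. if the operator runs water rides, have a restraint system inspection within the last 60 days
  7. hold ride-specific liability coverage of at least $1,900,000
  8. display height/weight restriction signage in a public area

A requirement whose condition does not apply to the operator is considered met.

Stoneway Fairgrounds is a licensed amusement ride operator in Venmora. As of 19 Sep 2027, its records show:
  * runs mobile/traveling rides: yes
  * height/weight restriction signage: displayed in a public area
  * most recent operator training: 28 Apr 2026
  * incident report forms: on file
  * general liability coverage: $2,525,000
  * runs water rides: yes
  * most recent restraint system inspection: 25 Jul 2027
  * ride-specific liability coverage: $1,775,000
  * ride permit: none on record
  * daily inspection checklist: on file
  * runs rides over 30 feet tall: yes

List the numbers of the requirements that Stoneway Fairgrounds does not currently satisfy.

1. condition 'runs rides over 30 feet tall' holds; ride permit absent → not met
2. incident report forms present → met
3. general liability coverage $2,525,000 ≥ $2,500,000 → met
4. operator training 509 days ago vs limit 730 → met
5. condition 'runs mobile/traveling rides' holds; daily inspection checklist present → met
6. condition 'runs water rides' holds; restraint system inspection 56 days ago vs limit 60 → met
7. ride-specific liability coverage $1,775,000 < $1,900,000 → not met
8. height/weight restriction signage present → met
Not met: 1, 7

1, 7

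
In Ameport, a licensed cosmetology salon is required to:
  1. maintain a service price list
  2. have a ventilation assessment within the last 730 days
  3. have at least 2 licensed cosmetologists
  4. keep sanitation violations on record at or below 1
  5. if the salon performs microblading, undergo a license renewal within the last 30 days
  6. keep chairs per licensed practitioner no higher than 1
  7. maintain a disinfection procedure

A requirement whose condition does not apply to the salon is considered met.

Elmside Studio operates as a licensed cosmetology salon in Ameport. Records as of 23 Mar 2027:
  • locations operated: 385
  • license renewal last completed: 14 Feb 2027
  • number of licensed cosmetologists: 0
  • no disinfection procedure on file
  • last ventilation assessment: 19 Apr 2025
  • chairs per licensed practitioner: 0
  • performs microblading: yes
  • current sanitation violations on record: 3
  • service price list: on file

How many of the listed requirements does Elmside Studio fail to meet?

1. service price list present → met
2. ventilation assessment 703 days ago vs limit 730 → met
3. licensed cosmetologists 0 < 2 → not met
4. sanitation violations on record 3 > 1 → not met
5. condition 'performs microblading' holds; license renewal 37 days ago vs limit 30 → not met
6. chairs per licensed practitioner 0 ≤ 1 → met
7. disinfection procedure absent → not met
Not met: 4 of 7

4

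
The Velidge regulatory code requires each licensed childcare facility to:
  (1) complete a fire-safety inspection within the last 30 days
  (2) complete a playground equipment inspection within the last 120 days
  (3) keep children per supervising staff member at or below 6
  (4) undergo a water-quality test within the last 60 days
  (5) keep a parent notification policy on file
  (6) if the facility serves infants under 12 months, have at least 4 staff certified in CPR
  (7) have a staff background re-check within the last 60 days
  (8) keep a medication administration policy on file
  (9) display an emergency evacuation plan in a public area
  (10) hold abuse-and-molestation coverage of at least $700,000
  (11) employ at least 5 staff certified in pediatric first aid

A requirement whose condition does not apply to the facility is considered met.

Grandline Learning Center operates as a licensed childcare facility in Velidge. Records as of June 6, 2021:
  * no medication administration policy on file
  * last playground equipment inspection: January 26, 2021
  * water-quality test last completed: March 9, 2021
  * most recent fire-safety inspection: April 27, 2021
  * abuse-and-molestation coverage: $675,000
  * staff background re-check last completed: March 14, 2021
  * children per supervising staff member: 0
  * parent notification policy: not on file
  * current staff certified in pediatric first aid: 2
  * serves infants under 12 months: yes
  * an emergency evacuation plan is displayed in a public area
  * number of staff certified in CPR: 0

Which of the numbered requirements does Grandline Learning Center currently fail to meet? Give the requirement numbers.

1. fire-safety inspection 40 days ago vs limit 30 → not met
2. playground equipment inspection 131 days ago vs limit 120 → not met
3. children per supervising staff member 0 ≤ 6 → met
4. water-quality test 89 days ago vs limit 60 → not met
5. parent notification policy absent → not met
6. condition 'serves infants under 12 months' holds; staff certified in CPR 0 < 4 → not met
7. staff background re-check 84 days ago vs limit 60 → not met
8. medication administration policy absent → not met
9. emergency evacuation plan present → met
10. abuse-and-molestation coverage $675,000 < $700,000 → not met
11. staff certified in pediatric first aid 2 < 5 → not met
Not met: 1, 2, 4, 5, 6, 7, 8, 10, 11

1, 2, 4, 5, 6, 7, 8, 10, 11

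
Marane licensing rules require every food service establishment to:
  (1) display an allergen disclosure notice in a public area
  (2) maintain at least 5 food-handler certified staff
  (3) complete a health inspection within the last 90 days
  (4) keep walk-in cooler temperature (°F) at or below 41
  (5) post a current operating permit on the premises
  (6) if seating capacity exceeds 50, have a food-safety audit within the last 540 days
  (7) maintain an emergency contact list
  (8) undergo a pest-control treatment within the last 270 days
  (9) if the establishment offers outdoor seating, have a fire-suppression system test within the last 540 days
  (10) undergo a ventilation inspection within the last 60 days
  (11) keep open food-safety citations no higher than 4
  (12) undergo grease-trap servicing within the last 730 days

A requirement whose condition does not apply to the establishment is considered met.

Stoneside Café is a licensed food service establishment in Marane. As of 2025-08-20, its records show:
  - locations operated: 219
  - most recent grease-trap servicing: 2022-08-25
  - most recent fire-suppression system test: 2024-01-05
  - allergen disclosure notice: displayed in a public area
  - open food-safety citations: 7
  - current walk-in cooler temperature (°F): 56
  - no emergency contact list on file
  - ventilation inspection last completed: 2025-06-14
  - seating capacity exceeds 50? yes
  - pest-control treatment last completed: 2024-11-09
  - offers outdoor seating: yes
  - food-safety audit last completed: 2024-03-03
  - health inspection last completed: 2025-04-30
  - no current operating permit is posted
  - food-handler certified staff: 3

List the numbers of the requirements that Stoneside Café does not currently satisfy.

1. allergen disclosure notice present → met
2. food-handler certified staff 3 < 5 → not met
3. health inspection 112 days ago vs limit 90 → not met
4. walk-in cooler temperature (°F) 56 > 41 → not met
5. current operating permit absent → not met
6. condition 'seating capacity exceeds 50' holds; food-safety audit 535 days ago vs limit 540 → met
7. emergency contact list absent → not met
8. pest-control treatment 284 days ago vs limit 270 → not met
9. condition 'offers outdoor seating' holds; fire-suppression system test 593 days ago vs limit 540 → not met
10. ventilation inspection 67 days ago vs limit 60 → not met
11. open food-safety citations 7 > 4 → not met
12. grease-trap servicing 1091 days ago vs limit 730 → not met
Not met: 2, 3, 4, 5, 7, 8, 9, 10, 11, 12

2, 3, 4, 5, 7, 8, 9, 10, 11, 12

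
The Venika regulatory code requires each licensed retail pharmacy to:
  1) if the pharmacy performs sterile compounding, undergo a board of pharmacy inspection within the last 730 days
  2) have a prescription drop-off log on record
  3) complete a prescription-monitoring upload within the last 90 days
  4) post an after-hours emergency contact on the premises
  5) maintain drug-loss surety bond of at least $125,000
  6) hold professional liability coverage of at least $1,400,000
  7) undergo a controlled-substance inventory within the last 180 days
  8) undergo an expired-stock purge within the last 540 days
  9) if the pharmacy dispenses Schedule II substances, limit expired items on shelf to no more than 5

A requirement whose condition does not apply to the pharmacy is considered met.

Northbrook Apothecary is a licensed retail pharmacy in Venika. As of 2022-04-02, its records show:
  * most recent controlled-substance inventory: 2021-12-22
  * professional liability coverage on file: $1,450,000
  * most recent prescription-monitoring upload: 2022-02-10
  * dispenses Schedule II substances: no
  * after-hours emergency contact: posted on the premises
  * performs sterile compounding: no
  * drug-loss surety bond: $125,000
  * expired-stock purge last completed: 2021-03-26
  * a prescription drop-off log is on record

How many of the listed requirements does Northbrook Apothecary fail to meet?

0

1. condition 'performs sterile compounding' does not hold → requirement n/a → met
2. prescription drop-off log present → met
3. prescription-monitoring upload 51 days ago vs limit 90 → met
4. after-hours emergency contact present → met
5. drug-loss surety bond $125,000 ≥ $125,000 → met
6. professional liability coverage $1,450,000 ≥ $1,400,000 → met
7. controlled-substance inventory 101 days ago vs limit 180 → met
8. expired-stock purge 372 days ago vs limit 540 → met
9. condition 'dispenses Schedule II substances' does not hold → requirement n/a → met
Not met: 0 of 9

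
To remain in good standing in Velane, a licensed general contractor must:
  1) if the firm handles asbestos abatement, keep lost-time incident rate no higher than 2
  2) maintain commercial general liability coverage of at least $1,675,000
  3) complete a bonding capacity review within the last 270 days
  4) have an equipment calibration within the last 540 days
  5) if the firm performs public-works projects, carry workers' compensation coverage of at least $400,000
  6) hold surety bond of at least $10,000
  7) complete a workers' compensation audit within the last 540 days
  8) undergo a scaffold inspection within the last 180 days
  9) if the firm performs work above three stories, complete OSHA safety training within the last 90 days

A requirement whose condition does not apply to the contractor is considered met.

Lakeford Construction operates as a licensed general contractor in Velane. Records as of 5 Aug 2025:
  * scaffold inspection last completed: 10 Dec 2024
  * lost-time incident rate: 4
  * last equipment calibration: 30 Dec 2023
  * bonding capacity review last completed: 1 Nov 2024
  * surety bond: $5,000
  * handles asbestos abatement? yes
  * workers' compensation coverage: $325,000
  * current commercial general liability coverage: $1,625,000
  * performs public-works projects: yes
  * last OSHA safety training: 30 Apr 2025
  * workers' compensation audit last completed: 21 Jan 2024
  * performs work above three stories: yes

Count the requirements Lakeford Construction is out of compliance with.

1. condition 'handles asbestos abatement' holds; lost-time incident rate 4 > 2 → not met
2. commercial general liability coverage $1,625,000 < $1,675,000 → not met
3. bonding capacity review 277 days ago vs limit 270 → not met
4. equipment calibration 584 days ago vs limit 540 → not met
5. condition 'performs public-works projects' holds; workers' compensation coverage $325,000 < $400,000 → not met
6. surety bond $5,000 < $10,000 → not met
7. workers' compensation audit 562 days ago vs limit 540 → not met
8. scaffold inspection 238 days ago vs limit 180 → not met
9. condition 'performs work above three stories' holds; OSHA safety training 97 days ago vs limit 90 → not met
Not met: 9 of 9

9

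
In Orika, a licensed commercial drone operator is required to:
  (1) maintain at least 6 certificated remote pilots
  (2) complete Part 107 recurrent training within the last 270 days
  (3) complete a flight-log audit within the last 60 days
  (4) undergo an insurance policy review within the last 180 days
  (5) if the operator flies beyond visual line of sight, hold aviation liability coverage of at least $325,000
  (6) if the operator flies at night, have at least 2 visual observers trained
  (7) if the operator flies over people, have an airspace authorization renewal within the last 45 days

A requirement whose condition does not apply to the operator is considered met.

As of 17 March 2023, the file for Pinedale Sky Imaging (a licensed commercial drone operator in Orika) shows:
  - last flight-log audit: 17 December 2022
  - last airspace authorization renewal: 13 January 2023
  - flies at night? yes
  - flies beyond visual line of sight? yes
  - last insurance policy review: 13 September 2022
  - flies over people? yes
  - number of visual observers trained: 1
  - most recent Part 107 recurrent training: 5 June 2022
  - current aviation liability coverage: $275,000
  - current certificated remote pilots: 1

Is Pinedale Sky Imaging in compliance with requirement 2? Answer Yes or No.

2. Part 107 recurrent training 285 days ago vs limit 270 → not met

No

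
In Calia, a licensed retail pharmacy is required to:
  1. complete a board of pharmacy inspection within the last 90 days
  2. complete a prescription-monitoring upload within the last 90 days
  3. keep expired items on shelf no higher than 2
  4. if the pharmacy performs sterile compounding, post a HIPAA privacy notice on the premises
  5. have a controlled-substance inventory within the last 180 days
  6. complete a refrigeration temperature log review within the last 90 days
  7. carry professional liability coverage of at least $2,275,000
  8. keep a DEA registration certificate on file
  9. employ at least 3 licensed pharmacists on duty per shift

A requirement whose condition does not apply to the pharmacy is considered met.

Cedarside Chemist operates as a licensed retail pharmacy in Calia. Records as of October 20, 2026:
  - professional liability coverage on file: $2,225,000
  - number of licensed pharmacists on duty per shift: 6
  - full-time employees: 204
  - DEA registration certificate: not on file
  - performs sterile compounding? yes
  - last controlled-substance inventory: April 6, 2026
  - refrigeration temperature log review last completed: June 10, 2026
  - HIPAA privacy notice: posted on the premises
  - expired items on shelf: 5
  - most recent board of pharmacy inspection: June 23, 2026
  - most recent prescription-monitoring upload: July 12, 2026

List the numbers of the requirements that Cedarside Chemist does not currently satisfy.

1. board of pharmacy inspection 119 days ago vs limit 90 → not met
2. prescription-monitoring upload 100 days ago vs limit 90 → not met
3. expired items on shelf 5 > 2 → not met
4. condition 'performs sterile compounding' holds; HIPAA privacy notice present → met
5. controlled-substance inventory 197 days ago vs limit 180 → not met
6. refrigeration temperature log review 132 days ago vs limit 90 → not met
7. professional liability coverage $2,225,000 < $2,275,000 → not met
8. DEA registration certificate absent → not met
9. licensed pharmacists on duty per shift 6 ≥ 3 → met
Not met: 1, 2, 3, 5, 6, 7, 8

1, 2, 3, 5, 6, 7, 8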